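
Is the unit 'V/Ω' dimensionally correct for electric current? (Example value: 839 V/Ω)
Yes

electric current has SI base units: A
V/Ω reduces to the same SI base units, so it is a valid unit for electric current.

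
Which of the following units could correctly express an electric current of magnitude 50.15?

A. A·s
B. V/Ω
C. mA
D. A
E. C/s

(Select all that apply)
B, C, D, E

electric current has SI base units: A

Checking each option against A:
  A. A·s: ✗ does not match
  B. V/Ω: ✓ matches
  C. mA: ✓ matches
  D. A: ✓ matches
  E. C/s: ✓ matches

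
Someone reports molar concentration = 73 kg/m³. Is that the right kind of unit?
No

molar concentration has SI base units: mol / m^3
kg/m³ does NOT reduce to mol / m^3; a valid unit for molar concentration would be e.g. mol/m³.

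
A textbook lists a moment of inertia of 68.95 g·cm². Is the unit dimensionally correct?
Yes

moment of inertia has SI base units: kg * m^2
g·cm² reduces to the same SI base units, so it is a valid unit for moment of inertia.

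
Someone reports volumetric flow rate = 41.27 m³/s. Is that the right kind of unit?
Yes

volumetric flow rate has SI base units: m^3 / s
m³/s reduces to the same SI base units, so it is a valid unit for volumetric flow rate.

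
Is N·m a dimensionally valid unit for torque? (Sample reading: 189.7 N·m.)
Yes

torque has SI base units: kg * m^2 / s^2
N·m reduces to the same SI base units, so it is a valid unit for torque.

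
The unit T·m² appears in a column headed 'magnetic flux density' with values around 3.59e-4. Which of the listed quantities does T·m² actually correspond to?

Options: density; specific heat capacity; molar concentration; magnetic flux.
magnetic flux

magnetic flux density should have units dimensionally equivalent to kg / (A * s^2) (e.g. T).
The given unit 'T·m²' reduces to kg * m^2 / (A * s^2). Of the listed options, that is the dimensionality of magnetic flux.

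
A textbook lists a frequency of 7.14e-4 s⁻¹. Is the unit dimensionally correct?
Yes

frequency has SI base units: 1 / s
s⁻¹ reduces to the same SI base units, so it is a valid unit for frequency.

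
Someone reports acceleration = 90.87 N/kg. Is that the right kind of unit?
Yes

acceleration has SI base units: m / s^2
N/kg reduces to the same SI base units, so it is a valid unit for acceleration.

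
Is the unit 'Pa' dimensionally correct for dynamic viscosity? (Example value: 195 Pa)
No

dynamic viscosity has SI base units: kg / (m * s)
Pa does NOT reduce to kg / (m * s); a valid unit for dynamic viscosity would be e.g. Pa·s.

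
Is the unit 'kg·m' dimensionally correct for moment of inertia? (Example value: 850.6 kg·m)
No

moment of inertia has SI base units: kg * m^2
kg·m does NOT reduce to kg * m^2; a valid unit for moment of inertia would be e.g. kg·m².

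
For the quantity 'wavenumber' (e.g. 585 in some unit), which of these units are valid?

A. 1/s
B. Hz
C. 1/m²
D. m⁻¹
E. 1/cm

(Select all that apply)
D, E

wavenumber has SI base units: 1 / m

Checking each option against 1 / m:
  A. 1/s: ✗ does not match
  B. Hz: ✗ does not match
  C. 1/m²: ✗ does not match
  D. m⁻¹: ✓ matches
  E. 1/cm: ✓ matches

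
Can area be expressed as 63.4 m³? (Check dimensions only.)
No

area has SI base units: m^2
m³ does NOT reduce to m^2; a valid unit for area would be e.g. m².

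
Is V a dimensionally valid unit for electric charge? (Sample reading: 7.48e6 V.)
No

electric charge has SI base units: A * s
V does NOT reduce to A * s; a valid unit for electric charge would be e.g. C.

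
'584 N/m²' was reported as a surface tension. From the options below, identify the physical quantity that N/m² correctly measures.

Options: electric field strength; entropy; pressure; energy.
pressure

surface tension should have units dimensionally equivalent to kg / s^2 (e.g. N/m).
The given unit 'N/m²' reduces to kg / (m * s^2). Of the listed options, that is the dimensionality of pressure.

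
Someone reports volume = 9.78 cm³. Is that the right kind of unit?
Yes

volume has SI base units: m^3
cm³ reduces to the same SI base units, so it is a valid unit for volume.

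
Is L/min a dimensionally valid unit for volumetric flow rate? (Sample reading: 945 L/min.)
Yes

volumetric flow rate has SI base units: m^3 / s
L/min reduces to the same SI base units, so it is a valid unit for volumetric flow rate.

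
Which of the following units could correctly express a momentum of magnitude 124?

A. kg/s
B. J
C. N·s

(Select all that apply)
C

momentum has SI base units: kg * m / s

Checking each option against kg * m / s:
  A. kg/s: ✗ does not match
  B. J: ✗ does not match
  C. N·s: ✓ matches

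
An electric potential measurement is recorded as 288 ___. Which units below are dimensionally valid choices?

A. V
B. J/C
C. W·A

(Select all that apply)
A, B

electric potential has SI base units: kg * m^2 / (A * s^3)

Checking each option against kg * m^2 / (A * s^3):
  A. V: ✓ matches
  B. J/C: ✓ matches
  C. W·A: ✗ does not match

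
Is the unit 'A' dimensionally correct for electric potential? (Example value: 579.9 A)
No

electric potential has SI base units: kg * m^2 / (A * s^3)
A does NOT reduce to kg * m^2 / (A * s^3); a valid unit for electric potential would be e.g. V.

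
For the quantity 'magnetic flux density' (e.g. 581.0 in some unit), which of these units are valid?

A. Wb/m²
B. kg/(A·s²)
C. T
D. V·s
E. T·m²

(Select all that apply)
A, B, C

magnetic flux density has SI base units: kg / (A * s^2)

Checking each option against kg / (A * s^2):
  A. Wb/m²: ✓ matches
  B. kg/(A·s²): ✓ matches
  C. T: ✓ matches
  D. V·s: ✗ does not match
  E. T·m²: ✗ does not match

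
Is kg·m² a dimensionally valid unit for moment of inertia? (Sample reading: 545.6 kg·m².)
Yes

moment of inertia has SI base units: kg * m^2
kg·m² reduces to the same SI base units, so it is a valid unit for moment of inertia.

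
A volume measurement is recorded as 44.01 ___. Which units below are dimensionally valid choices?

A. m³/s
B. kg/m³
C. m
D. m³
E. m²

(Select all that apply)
D

volume has SI base units: m^3

Checking each option against m^3:
  A. m³/s: ✗ does not match
  B. kg/m³: ✗ does not match
  C. m: ✗ does not match
  D. m³: ✓ matches
  E. m²: ✗ does not match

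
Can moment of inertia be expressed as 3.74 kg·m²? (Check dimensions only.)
Yes

moment of inertia has SI base units: kg * m^2
kg·m² reduces to the same SI base units, so it is a valid unit for moment of inertia.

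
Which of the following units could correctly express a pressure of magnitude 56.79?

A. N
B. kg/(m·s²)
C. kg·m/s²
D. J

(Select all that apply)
B

pressure has SI base units: kg / (m * s^2)

Checking each option against kg / (m * s^2):
  A. N: ✗ does not match
  B. kg/(m·s²): ✓ matches
  C. kg·m/s²: ✗ does not match
  D. J: ✗ does not match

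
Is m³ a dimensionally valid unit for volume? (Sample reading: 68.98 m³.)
Yes

volume has SI base units: m^3
m³ reduces to the same SI base units, so it is a valid unit for volume.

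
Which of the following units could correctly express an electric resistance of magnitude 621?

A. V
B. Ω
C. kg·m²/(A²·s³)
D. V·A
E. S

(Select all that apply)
B, C

electric resistance has SI base units: kg * m^2 / (A^2 * s^3)

Checking each option against kg * m^2 / (A^2 * s^3):
  A. V: ✗ does not match
  B. Ω: ✓ matches
  C. kg·m²/(A²·s³): ✓ matches
  D. V·A: ✗ does not match
  E. S: ✗ does not match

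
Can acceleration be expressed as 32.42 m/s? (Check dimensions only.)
No

acceleration has SI base units: m / s^2
m/s does NOT reduce to m / s^2; a valid unit for acceleration would be e.g. m/s².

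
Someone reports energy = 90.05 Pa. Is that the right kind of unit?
No

energy has SI base units: kg * m^2 / s^2
Pa does NOT reduce to kg * m^2 / s^2; a valid unit for energy would be e.g. J.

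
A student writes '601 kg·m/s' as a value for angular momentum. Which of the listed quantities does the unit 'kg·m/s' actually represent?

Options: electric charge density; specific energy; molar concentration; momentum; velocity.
momentum

angular momentum should have units dimensionally equivalent to kg * m^2 / s (e.g. kg·m²/s).
The given unit 'kg·m/s' reduces to kg * m / s. Of the listed options, that is the dimensionality of momentum.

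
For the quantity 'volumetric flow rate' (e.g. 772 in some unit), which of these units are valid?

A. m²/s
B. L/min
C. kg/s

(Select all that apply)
B

volumetric flow rate has SI base units: m^3 / s

Checking each option against m^3 / s:
  A. m²/s: ✗ does not match
  B. L/min: ✓ matches
  C. kg/s: ✗ does not match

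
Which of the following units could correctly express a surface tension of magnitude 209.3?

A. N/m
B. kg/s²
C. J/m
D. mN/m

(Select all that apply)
A, B, D

surface tension has SI base units: kg / s^2

Checking each option against kg / s^2:
  A. N/m: ✓ matches
  B. kg/s²: ✓ matches
  C. J/m: ✗ does not match
  D. mN/m: ✓ matches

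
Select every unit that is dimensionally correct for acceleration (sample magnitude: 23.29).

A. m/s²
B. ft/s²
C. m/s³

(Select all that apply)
A, B

acceleration has SI base units: m / s^2

Checking each option against m / s^2:
  A. m/s²: ✓ matches
  B. ft/s²: ✓ matches
  C. m/s³: ✗ does not match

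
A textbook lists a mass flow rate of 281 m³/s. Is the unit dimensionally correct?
No

mass flow rate has SI base units: kg / s
m³/s does NOT reduce to kg / s; a valid unit for mass flow rate would be e.g. kg/s.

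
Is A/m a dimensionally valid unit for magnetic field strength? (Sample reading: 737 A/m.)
Yes

magnetic field strength has SI base units: A / m
A/m reduces to the same SI base units, so it is a valid unit for magnetic field strength.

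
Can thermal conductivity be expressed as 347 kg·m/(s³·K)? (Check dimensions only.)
Yes

thermal conductivity has SI base units: kg * m / (s^3 * K)
kg·m/(s³·K) reduces to the same SI base units, so it is a valid unit for thermal conductivity.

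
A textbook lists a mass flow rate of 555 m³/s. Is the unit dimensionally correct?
No

mass flow rate has SI base units: kg / s
m³/s does NOT reduce to kg / s; a valid unit for mass flow rate would be e.g. kg/s.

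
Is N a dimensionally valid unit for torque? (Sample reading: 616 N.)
No

torque has SI base units: kg * m^2 / s^2
N does NOT reduce to kg * m^2 / s^2; a valid unit for torque would be e.g. N·m.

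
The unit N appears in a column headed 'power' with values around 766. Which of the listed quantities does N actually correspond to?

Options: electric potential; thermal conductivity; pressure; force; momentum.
force

power should have units dimensionally equivalent to kg * m^2 / s^3 (e.g. W).
The given unit 'N' reduces to kg * m / s^2. Of the listed options, that is the dimensionality of force.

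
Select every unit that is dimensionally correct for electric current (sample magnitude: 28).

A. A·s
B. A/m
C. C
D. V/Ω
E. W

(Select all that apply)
D

electric current has SI base units: A

Checking each option against A:
  A. A·s: ✗ does not match
  B. A/m: ✗ does not match
  C. C: ✗ does not match
  D. V/Ω: ✓ matches
  E. W: ✗ does not match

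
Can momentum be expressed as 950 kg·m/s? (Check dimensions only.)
Yes

momentum has SI base units: kg * m / s
kg·m/s reduces to the same SI base units, so it is a valid unit for momentum.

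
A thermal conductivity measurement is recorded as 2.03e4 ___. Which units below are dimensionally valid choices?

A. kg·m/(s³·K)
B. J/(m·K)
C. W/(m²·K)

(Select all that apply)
A

thermal conductivity has SI base units: kg * m / (s^3 * K)

Checking each option against kg * m / (s^3 * K):
  A. kg·m/(s³·K): ✓ matches
  B. J/(m·K): ✗ does not match
  C. W/(m²·K): ✗ does not match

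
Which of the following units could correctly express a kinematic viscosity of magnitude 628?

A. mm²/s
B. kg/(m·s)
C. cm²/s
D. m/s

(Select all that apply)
A, C

kinematic viscosity has SI base units: m^2 / s

Checking each option against m^2 / s:
  A. mm²/s: ✓ matches
  B. kg/(m·s): ✗ does not match
  C. cm²/s: ✓ matches
  D. m/s: ✗ does not match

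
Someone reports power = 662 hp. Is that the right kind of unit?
Yes

power has SI base units: kg * m^2 / s^3
hp reduces to the same SI base units, so it is a valid unit for power.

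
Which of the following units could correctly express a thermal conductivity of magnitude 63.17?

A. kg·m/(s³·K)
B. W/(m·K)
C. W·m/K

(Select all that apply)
A, B

thermal conductivity has SI base units: kg * m / (s^3 * K)

Checking each option against kg * m / (s^3 * K):
  A. kg·m/(s³·K): ✓ matches
  B. W/(m·K): ✓ matches
  C. W·m/K: ✗ does not match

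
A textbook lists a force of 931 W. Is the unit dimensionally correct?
No

force has SI base units: kg * m / s^2
W does NOT reduce to kg * m / s^2; a valid unit for force would be e.g. N.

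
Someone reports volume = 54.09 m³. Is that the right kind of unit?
Yes

volume has SI base units: m^3
m³ reduces to the same SI base units, so it is a valid unit for volume.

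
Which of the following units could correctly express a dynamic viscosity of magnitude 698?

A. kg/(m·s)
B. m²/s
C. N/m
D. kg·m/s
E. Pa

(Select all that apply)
A

dynamic viscosity has SI base units: kg / (m * s)

Checking each option against kg / (m * s):
  A. kg/(m·s): ✓ matches
  B. m²/s: ✗ does not match
  C. N/m: ✗ does not match
  D. kg·m/s: ✗ does not match
  E. Pa: ✗ does not match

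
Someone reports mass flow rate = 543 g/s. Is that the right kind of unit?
Yes

mass flow rate has SI base units: kg / s
g/s reduces to the same SI base units, so it is a valid unit for mass flow rate.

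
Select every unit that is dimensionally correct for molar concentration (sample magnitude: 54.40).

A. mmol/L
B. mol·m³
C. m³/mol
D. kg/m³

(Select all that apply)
A

molar concentration has SI base units: mol / m^3

Checking each option against mol / m^3:
  A. mmol/L: ✓ matches
  B. mol·m³: ✗ does not match
  C. m³/mol: ✗ does not match
  D. kg/m³: ✗ does not match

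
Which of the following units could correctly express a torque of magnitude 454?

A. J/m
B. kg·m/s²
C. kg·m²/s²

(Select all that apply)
C

torque has SI base units: kg * m^2 / s^2

Checking each option against kg * m^2 / s^2:
  A. J/m: ✗ does not match
  B. kg·m/s²: ✗ does not match
  C. kg·m²/s²: ✓ matches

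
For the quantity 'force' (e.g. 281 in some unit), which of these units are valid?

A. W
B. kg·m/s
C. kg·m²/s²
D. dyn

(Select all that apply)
D

force has SI base units: kg * m / s^2

Checking each option against kg * m / s^2:
  A. W: ✗ does not match
  B. kg·m/s: ✗ does not match
  C. kg·m²/s²: ✗ does not match
  D. dyn: ✓ matches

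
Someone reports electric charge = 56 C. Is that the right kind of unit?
Yes

electric charge has SI base units: A * s
C reduces to the same SI base units, so it is a valid unit for electric charge.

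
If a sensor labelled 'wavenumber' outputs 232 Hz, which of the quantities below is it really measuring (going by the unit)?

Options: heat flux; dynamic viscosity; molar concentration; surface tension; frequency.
frequency

wavenumber should have units dimensionally equivalent to 1 / m (e.g. 1/m).
The given unit 'Hz' reduces to 1 / s. Of the listed options, that is the dimensionality of frequency.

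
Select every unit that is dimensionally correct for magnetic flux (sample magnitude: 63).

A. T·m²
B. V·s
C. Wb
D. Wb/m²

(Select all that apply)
A, B, C

magnetic flux has SI base units: kg * m^2 / (A * s^2)

Checking each option against kg * m^2 / (A * s^2):
  A. T·m²: ✓ matches
  B. V·s: ✓ matches
  C. Wb: ✓ matches
  D. Wb/m²: ✗ does not match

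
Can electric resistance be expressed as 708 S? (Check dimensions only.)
No

electric resistance has SI base units: kg * m^2 / (A^2 * s^3)
S does NOT reduce to kg * m^2 / (A^2 * s^3); a valid unit for electric resistance would be e.g. Ω.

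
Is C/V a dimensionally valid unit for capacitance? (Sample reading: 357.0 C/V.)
Yes

capacitance has SI base units: A^2 * s^4 / (kg * m^2)
C/V reduces to the same SI base units, so it is a valid unit for capacitance.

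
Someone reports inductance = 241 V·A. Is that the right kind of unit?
No

inductance has SI base units: kg * m^2 / (A^2 * s^2)
V·A does NOT reduce to kg * m^2 / (A^2 * s^2); a valid unit for inductance would be e.g. H.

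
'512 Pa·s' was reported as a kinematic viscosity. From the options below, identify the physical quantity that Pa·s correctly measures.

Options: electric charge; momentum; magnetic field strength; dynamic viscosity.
dynamic viscosity

kinematic viscosity should have units dimensionally equivalent to m^2 / s (e.g. m²/s).
The given unit 'Pa·s' reduces to kg / (m * s). Of the listed options, that is the dimensionality of dynamic viscosity.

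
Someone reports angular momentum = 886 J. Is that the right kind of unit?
No

angular momentum has SI base units: kg * m^2 / s
J does NOT reduce to kg * m^2 / s; a valid unit for angular momentum would be e.g. kg·m²/s.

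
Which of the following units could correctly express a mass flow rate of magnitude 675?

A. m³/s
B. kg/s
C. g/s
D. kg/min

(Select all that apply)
B, C, D

mass flow rate has SI base units: kg / s

Checking each option against kg / s:
  A. m³/s: ✗ does not match
  B. kg/s: ✓ matches
  C. g/s: ✓ matches
  D. kg/min: ✓ matches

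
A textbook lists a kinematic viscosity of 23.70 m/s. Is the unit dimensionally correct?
No

kinematic viscosity has SI base units: m^2 / s
m/s does NOT reduce to m^2 / s; a valid unit for kinematic viscosity would be e.g. m²/s.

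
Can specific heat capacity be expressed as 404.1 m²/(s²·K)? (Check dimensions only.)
Yes

specific heat capacity has SI base units: m^2 / (s^2 * K)
m²/(s²·K) reduces to the same SI base units, so it is a valid unit for specific heat capacity.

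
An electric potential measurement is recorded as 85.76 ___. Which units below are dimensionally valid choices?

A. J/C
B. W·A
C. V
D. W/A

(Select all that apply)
A, C, D

electric potential has SI base units: kg * m^2 / (A * s^3)

Checking each option against kg * m^2 / (A * s^3):
  A. J/C: ✓ matches
  B. W·A: ✗ does not match
  C. V: ✓ matches
  D. W/A: ✓ matches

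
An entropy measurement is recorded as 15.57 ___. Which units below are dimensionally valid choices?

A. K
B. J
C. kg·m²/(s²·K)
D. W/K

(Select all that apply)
C

entropy has SI base units: kg * m^2 / (s^2 * K)

Checking each option against kg * m^2 / (s^2 * K):
  A. K: ✗ does not match
  B. J: ✗ does not match
  C. kg·m²/(s²·K): ✓ matches
  D. W/K: ✗ does not match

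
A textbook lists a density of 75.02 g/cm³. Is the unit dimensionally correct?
Yes

density has SI base units: kg / m^3
g/cm³ reduces to the same SI base units, so it is a valid unit for density.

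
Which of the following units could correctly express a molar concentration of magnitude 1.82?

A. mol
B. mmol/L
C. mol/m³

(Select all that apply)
B, C

molar concentration has SI base units: mol / m^3

Checking each option against mol / m^3:
  A. mol: ✗ does not match
  B. mmol/L: ✓ matches
  C. mol/m³: ✓ matches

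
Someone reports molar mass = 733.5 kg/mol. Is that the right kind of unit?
Yes

molar mass has SI base units: kg / mol
kg/mol reduces to the same SI base units, so it is a valid unit for molar mass.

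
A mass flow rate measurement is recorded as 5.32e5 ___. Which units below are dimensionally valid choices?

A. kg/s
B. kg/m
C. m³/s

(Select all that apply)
A

mass flow rate has SI base units: kg / s

Checking each option against kg / s:
  A. kg/s: ✓ matches
  B. kg/m: ✗ does not match
  C. m³/s: ✗ does not match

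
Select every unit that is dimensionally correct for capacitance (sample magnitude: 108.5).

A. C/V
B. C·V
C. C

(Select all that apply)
A

capacitance has SI base units: A^2 * s^4 / (kg * m^2)

Checking each option against A^2 * s^4 / (kg * m^2):
  A. C/V: ✓ matches
  B. C·V: ✗ does not match
  C. C: ✗ does not match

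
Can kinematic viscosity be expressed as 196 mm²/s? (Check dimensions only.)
Yes

kinematic viscosity has SI base units: m^2 / s
mm²/s reduces to the same SI base units, so it is a valid unit for kinematic viscosity.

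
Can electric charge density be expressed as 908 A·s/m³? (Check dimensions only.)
Yes

electric charge density has SI base units: A * s / m^3
A·s/m³ reduces to the same SI base units, so it is a valid unit for electric charge density.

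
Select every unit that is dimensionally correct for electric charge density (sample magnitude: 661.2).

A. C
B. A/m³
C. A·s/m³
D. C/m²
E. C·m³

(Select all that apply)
C

electric charge density has SI base units: A * s / m^3

Checking each option against A * s / m^3:
  A. C: ✗ does not match
  B. A/m³: ✗ does not match
  C. A·s/m³: ✓ matches
  D. C/m²: ✗ does not match
  E. C·m³: ✗ does not match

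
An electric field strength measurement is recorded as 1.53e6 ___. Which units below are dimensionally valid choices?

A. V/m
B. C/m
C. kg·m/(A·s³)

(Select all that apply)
A, C

electric field strength has SI base units: kg * m / (A * s^3)

Checking each option against kg * m / (A * s^3):
  A. V/m: ✓ matches
  B. C/m: ✗ does not match
  C. kg·m/(A·s³): ✓ matches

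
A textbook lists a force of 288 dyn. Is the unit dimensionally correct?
Yes

force has SI base units: kg * m / s^2
dyn reduces to the same SI base units, so it is a valid unit for force.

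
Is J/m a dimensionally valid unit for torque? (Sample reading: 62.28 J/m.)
No

torque has SI base units: kg * m^2 / s^2
J/m does NOT reduce to kg * m^2 / s^2; a valid unit for torque would be e.g. N·m.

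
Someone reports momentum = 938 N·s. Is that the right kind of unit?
Yes

momentum has SI base units: kg * m / s
N·s reduces to the same SI base units, so it is a valid unit for momentum.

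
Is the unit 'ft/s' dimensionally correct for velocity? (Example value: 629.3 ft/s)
Yes

velocity has SI base units: m / s
ft/s reduces to the same SI base units, so it is a valid unit for velocity.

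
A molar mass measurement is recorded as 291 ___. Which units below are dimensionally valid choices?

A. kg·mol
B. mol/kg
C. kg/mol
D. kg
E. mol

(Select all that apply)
C

molar mass has SI base units: kg / mol

Checking each option against kg / mol:
  A. kg·mol: ✗ does not match
  B. mol/kg: ✗ does not match
  C. kg/mol: ✓ matches
  D. kg: ✗ does not match
  E. mol: ✗ does not match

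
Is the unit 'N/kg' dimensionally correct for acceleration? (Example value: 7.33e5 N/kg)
Yes

acceleration has SI base units: m / s^2
N/kg reduces to the same SI base units, so it is a valid unit for acceleration.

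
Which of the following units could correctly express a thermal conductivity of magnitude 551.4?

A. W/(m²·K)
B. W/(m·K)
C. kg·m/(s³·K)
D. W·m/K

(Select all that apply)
B, C

thermal conductivity has SI base units: kg * m / (s^3 * K)

Checking each option against kg * m / (s^3 * K):
  A. W/(m²·K): ✗ does not match
  B. W/(m·K): ✓ matches
  C. kg·m/(s³·K): ✓ matches
  D. W·m/K: ✗ does not match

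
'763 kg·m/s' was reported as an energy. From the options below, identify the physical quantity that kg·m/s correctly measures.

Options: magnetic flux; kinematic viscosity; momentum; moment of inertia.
momentum

energy should have units dimensionally equivalent to kg * m^2 / s^2 (e.g. J).
The given unit 'kg·m/s' reduces to kg * m / s. Of the listed options, that is the dimensionality of momentum.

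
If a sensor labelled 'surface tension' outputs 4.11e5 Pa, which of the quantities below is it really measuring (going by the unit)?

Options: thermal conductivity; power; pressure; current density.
pressure

surface tension should have units dimensionally equivalent to kg / s^2 (e.g. N/m).
The given unit 'Pa' reduces to kg / (m * s^2). Of the listed options, that is the dimensionality of pressure.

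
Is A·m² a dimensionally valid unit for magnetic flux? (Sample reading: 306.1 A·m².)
No

magnetic flux has SI base units: kg * m^2 / (A * s^2)
A·m² does NOT reduce to kg * m^2 / (A * s^2); a valid unit for magnetic flux would be e.g. Wb.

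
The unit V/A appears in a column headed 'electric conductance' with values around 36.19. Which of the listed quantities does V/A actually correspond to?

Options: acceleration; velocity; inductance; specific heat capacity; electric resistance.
electric resistance

electric conductance should have units dimensionally equivalent to A^2 * s^3 / (kg * m^2) (e.g. S).
The given unit 'V/A' reduces to kg * m^2 / (A^2 * s^3). Of the listed options, that is the dimensionality of electric resistance.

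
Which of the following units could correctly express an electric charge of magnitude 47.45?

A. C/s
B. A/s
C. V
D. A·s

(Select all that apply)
D

electric charge has SI base units: A * s

Checking each option against A * s:
  A. C/s: ✗ does not match
  B. A/s: ✗ does not match
  C. V: ✗ does not match
  D. A·s: ✓ matches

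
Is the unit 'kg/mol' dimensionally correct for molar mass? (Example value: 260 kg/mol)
Yes

molar mass has SI base units: kg / mol
kg/mol reduces to the same SI base units, so it is a valid unit for molar mass.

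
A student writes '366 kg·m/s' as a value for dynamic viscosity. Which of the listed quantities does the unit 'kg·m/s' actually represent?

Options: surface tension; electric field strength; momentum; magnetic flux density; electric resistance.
momentum

dynamic viscosity should have units dimensionally equivalent to kg / (m * s) (e.g. Pa·s).
The given unit 'kg·m/s' reduces to kg * m / s. Of the listed options, that is the dimensionality of momentum.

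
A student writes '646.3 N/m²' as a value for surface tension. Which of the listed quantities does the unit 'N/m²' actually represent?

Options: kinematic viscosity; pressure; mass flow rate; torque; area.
pressure

surface tension should have units dimensionally equivalent to kg / s^2 (e.g. N/m).
The given unit 'N/m²' reduces to kg / (m * s^2). Of the listed options, that is the dimensionality of pressure.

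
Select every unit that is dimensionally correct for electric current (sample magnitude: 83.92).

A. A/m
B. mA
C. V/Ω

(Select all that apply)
B, C

electric current has SI base units: A

Checking each option against A:
  A. A/m: ✗ does not match
  B. mA: ✓ matches
  C. V/Ω: ✓ matches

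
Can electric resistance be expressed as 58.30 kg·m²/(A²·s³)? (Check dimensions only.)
Yes

electric resistance has SI base units: kg * m^2 / (A^2 * s^3)
kg·m²/(A²·s³) reduces to the same SI base units, so it is a valid unit for electric resistance.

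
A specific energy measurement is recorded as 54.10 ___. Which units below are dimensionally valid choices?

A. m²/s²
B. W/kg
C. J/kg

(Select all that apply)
A, C

specific energy has SI base units: m^2 / s^2

Checking each option against m^2 / s^2:
  A. m²/s²: ✓ matches
  B. W/kg: ✗ does not match
  C. J/kg: ✓ matches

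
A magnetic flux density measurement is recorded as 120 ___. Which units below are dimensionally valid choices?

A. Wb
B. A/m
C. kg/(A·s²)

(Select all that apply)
C

magnetic flux density has SI base units: kg / (A * s^2)

Checking each option against kg / (A * s^2):
  A. Wb: ✗ does not match
  B. A/m: ✗ does not match
  C. kg/(A·s²): ✓ matches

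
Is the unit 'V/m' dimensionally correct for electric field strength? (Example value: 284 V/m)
Yes

electric field strength has SI base units: kg * m / (A * s^3)
V/m reduces to the same SI base units, so it is a valid unit for electric field strength.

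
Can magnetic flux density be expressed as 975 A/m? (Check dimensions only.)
No

magnetic flux density has SI base units: kg / (A * s^2)
A/m does NOT reduce to kg / (A * s^2); a valid unit for magnetic flux density would be e.g. T.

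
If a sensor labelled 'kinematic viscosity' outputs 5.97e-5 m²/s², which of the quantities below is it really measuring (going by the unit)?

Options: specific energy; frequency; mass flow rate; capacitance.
specific energy

kinematic viscosity should have units dimensionally equivalent to m^2 / s (e.g. m²/s).
The given unit 'm²/s²' reduces to m^2 / s^2. Of the listed options, that is the dimensionality of specific energy.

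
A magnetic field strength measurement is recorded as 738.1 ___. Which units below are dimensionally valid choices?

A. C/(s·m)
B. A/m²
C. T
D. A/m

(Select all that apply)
A, D

magnetic field strength has SI base units: A / m

Checking each option against A / m:
  A. C/(s·m): ✓ matches
  B. A/m²: ✗ does not match
  C. T: ✗ does not match
  D. A/m: ✓ matches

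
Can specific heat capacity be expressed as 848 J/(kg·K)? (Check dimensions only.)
Yes

specific heat capacity has SI base units: m^2 / (s^2 * K)
J/(kg·K) reduces to the same SI base units, so it is a valid unit for specific heat capacity.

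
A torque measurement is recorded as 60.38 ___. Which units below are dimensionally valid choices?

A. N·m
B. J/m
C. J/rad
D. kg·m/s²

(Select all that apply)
A, C

torque has SI base units: kg * m^2 / s^2

Checking each option against kg * m^2 / s^2:
  A. N·m: ✓ matches
  B. J/m: ✗ does not match
  C. J/rad: ✓ matches
  D. kg·m/s²: ✗ does not match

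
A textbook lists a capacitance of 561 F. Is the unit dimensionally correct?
Yes

capacitance has SI base units: A^2 * s^4 / (kg * m^2)
F reduces to the same SI base units, so it is a valid unit for capacitance.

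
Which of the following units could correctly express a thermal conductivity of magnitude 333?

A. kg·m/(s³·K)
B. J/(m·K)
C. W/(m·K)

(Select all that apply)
A, C

thermal conductivity has SI base units: kg * m / (s^3 * K)

Checking each option against kg * m / (s^3 * K):
  A. kg·m/(s³·K): ✓ matches
  B. J/(m·K): ✗ does not match
  C. W/(m·K): ✓ matches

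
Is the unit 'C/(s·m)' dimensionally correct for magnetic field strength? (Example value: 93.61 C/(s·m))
Yes

magnetic field strength has SI base units: A / m
C/(s·m) reduces to the same SI base units, so it is a valid unit for magnetic field strength.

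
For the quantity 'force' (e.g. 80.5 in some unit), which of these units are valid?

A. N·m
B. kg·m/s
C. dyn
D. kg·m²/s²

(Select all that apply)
C

force has SI base units: kg * m / s^2

Checking each option against kg * m / s^2:
  A. N·m: ✗ does not match
  B. kg·m/s: ✗ does not match
  C. dyn: ✓ matches
  D. kg·m²/s²: ✗ does not match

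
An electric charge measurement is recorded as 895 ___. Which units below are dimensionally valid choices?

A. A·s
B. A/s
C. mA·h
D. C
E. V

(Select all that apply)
A, C, D

electric charge has SI base units: A * s

Checking each option against A * s:
  A. A·s: ✓ matches
  B. A/s: ✗ does not match
  C. mA·h: ✓ matches
  D. C: ✓ matches
  E. V: ✗ does not match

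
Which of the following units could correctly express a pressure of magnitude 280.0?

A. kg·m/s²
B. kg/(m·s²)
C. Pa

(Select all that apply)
B, C

pressure has SI base units: kg / (m * s^2)

Checking each option against kg / (m * s^2):
  A. kg·m/s²: ✗ does not match
  B. kg/(m·s²): ✓ matches
  C. Pa: ✓ matches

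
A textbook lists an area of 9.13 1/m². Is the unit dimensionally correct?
No

area has SI base units: m^2
1/m² does NOT reduce to m^2; a valid unit for area would be e.g. m².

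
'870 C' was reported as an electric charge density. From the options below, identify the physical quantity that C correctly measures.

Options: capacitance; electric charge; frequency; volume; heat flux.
electric charge

electric charge density should have units dimensionally equivalent to A * s / m^3 (e.g. C/m³).
The given unit 'C' reduces to A * s. Of the listed options, that is the dimensionality of electric charge.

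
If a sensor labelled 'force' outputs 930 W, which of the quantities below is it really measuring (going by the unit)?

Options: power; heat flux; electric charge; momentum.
power

force should have units dimensionally equivalent to kg * m / s^2 (e.g. N).
The given unit 'W' reduces to kg * m^2 / s^3. Of the listed options, that is the dimensionality of power.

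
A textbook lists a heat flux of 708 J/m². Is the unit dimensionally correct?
No

heat flux has SI base units: kg / s^3
J/m² does NOT reduce to kg / s^3; a valid unit for heat flux would be e.g. W/m².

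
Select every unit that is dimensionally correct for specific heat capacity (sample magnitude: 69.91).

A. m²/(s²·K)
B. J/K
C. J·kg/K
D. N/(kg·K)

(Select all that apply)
A

specific heat capacity has SI base units: m^2 / (s^2 * K)

Checking each option against m^2 / (s^2 * K):
  A. m²/(s²·K): ✓ matches
  B. J/K: ✗ does not match
  C. J·kg/K: ✗ does not match
  D. N/(kg·K): ✗ does not match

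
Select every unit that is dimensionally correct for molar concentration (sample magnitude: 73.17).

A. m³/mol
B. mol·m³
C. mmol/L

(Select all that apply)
C

molar concentration has SI base units: mol / m^3

Checking each option against mol / m^3:
  A. m³/mol: ✗ does not match
  B. mol·m³: ✗ does not match
  C. mmol/L: ✓ matches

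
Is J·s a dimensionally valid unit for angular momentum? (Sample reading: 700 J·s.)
Yes

angular momentum has SI base units: kg * m^2 / s
J·s reduces to the same SI base units, so it is a valid unit for angular momentum.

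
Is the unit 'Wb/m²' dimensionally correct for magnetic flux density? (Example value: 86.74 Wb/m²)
Yes

magnetic flux density has SI base units: kg / (A * s^2)
Wb/m² reduces to the same SI base units, so it is a valid unit for magnetic flux density.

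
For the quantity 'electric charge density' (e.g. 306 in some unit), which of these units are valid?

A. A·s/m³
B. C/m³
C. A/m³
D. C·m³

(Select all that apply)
A, B

electric charge density has SI base units: A * s / m^3

Checking each option against A * s / m^3:
  A. A·s/m³: ✓ matches
  B. C/m³: ✓ matches
  C. A/m³: ✗ does not match
  D. C·m³: ✗ does not match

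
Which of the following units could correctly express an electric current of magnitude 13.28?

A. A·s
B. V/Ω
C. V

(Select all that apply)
B

electric current has SI base units: A

Checking each option against A:
  A. A·s: ✗ does not match
  B. V/Ω: ✓ matches
  C. V: ✗ does not match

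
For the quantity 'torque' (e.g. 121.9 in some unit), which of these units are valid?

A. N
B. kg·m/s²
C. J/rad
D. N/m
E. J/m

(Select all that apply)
C

torque has SI base units: kg * m^2 / s^2

Checking each option against kg * m^2 / s^2:
  A. N: ✗ does not match
  B. kg·m/s²: ✗ does not match
  C. J/rad: ✓ matches
  D. N/m: ✗ does not match
  E. J/m: ✗ does not match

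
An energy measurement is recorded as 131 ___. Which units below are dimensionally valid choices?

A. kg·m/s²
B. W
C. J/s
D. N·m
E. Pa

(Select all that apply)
D

energy has SI base units: kg * m^2 / s^2

Checking each option against kg * m^2 / s^2:
  A. kg·m/s²: ✗ does not match
  B. W: ✗ does not match
  C. J/s: ✗ does not match
  D. N·m: ✓ matches
  E. Pa: ✗ does not match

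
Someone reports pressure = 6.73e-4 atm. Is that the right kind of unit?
Yes

pressure has SI base units: kg / (m * s^2)
atm reduces to the same SI base units, so it is a valid unit for pressure.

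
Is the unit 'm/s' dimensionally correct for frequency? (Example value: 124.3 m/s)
No

frequency has SI base units: 1 / s
m/s does NOT reduce to 1 / s; a valid unit for frequency would be e.g. Hz.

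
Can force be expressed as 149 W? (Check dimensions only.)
No

force has SI base units: kg * m / s^2
W does NOT reduce to kg * m / s^2; a valid unit for force would be e.g. N.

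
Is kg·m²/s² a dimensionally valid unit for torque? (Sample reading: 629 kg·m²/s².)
Yes

torque has SI base units: kg * m^2 / s^2
kg·m²/s² reduces to the same SI base units, so it is a valid unit for torque.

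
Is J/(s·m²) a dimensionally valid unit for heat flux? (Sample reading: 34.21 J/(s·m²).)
Yes

heat flux has SI base units: kg / s^3
J/(s·m²) reduces to the same SI base units, so it is a valid unit for heat flux.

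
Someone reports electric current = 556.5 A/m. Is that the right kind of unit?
No

electric current has SI base units: A
A/m does NOT reduce to A; a valid unit for electric current would be e.g. A.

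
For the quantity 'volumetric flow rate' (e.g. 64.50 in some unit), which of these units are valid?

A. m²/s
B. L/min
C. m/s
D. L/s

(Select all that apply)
B, D

volumetric flow rate has SI base units: m^3 / s

Checking each option against m^3 / s:
  A. m²/s: ✗ does not match
  B. L/min: ✓ matches
  C. m/s: ✗ does not match
  D. L/s: ✓ matches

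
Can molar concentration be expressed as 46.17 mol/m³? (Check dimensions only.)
Yes

molar concentration has SI base units: mol / m^3
mol/m³ reduces to the same SI base units, so it is a valid unit for molar concentration.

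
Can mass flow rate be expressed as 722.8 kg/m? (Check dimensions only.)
No

mass flow rate has SI base units: kg / s
kg/m does NOT reduce to kg / s; a valid unit for mass flow rate would be e.g. kg/s.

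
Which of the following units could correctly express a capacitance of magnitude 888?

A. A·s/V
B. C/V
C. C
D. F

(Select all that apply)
A, B, D

capacitance has SI base units: A^2 * s^4 / (kg * m^2)

Checking each option against A^2 * s^4 / (kg * m^2):
  A. A·s/V: ✓ matches
  B. C/V: ✓ matches
  C. C: ✗ does not match
  D. F: ✓ matches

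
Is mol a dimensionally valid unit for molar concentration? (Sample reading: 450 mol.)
No

molar concentration has SI base units: mol / m^3
mol does NOT reduce to mol / m^3; a valid unit for molar concentration would be e.g. mol/m³.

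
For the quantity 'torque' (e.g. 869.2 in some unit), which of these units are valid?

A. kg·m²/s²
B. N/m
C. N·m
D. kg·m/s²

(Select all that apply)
A, C

torque has SI base units: kg * m^2 / s^2

Checking each option against kg * m^2 / s^2:
  A. kg·m²/s²: ✓ matches
  B. N/m: ✗ does not match
  C. N·m: ✓ matches
  D. kg·m/s²: ✗ does not match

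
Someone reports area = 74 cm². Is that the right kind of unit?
Yes

area has SI base units: m^2
cm² reduces to the same SI base units, so it is a valid unit for area.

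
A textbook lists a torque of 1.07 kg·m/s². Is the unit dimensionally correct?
No

torque has SI base units: kg * m^2 / s^2
kg·m/s² does NOT reduce to kg * m^2 / s^2; a valid unit for torque would be e.g. N·m.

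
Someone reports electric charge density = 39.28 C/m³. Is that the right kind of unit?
Yes

electric charge density has SI base units: A * s / m^3
C/m³ reduces to the same SI base units, so it is a valid unit for electric charge density.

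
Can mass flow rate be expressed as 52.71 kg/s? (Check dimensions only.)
Yes

mass flow rate has SI base units: kg / s
kg/s reduces to the same SI base units, so it is a valid unit for mass flow rate.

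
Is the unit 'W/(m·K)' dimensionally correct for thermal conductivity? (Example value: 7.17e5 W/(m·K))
Yes

thermal conductivity has SI base units: kg * m / (s^3 * K)
W/(m·K) reduces to the same SI base units, so it is a valid unit for thermal conductivity.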